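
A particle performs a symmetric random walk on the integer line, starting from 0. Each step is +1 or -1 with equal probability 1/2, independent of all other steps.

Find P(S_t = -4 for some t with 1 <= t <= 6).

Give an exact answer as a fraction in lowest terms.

Count via complement. Let g(t,s) = #length-t paths at position s with S_1..S_t all ≠ -4.
g(t,s) = g(t-1,s-1) + g(t-1,s+1) for s ≠ -4; g(t,-4) = 0.
t=0: g(0,0)=1
t=1: g(1,-1)=1 g(1,1)=1
t=2: g(2,-2)=1 g(2,0)=2 g(2,2)=1
t=3: g(3,-3)=1 g(3,-1)=3 g(3,1)=3 g(3,3)=1
t=4: g(4,-2)=4 g(4,0)=6 g(4,2)=4 g(4,4)=1
t=5: g(5,-3)=4 g(5,-1)=10 g(5,1)=10 g(5,3)=5 g(5,5)=1
t=6: g(6,-2)=14 g(6,0)=20 g(6,2)=15 g(6,4)=6 g(6,6)=1
Paths never hitting -4: Σ_s g(6,s) = 56
Paths hitting -4: 2^6 - 56 = 8
P = 8/64 = 1/8

Answer: 1/8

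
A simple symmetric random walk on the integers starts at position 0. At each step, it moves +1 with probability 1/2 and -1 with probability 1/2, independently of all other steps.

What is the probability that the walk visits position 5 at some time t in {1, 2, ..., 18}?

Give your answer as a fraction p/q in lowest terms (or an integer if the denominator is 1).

Answer: 7795/32768

Derivation:
Count via complement. Let g(t,s) = #length-t paths at position s with S_1..S_t all ≠ 5.
g(t,s) = g(t-1,s-1) + g(t-1,s+1) for s ≠ 5; g(t,5) = 0.
t=0: g(0,0)=1
t=1: g(1,-1)=1 g(1,1)=1
t=2: g(2,-2)=1 g(2,0)=2 g(2,2)=1
t=3: g(3,-3)=1 g(3,-1)=3 g(3,1)=3 g(3,3)=1
t=4: g(4,-4)=1 g(4,-2)=4 g(4,0)=6 g(4,2)=4 g(4,4)=1
t=5: g(5,-5)=1 g(5,-3)=5 g(5,-1)=10 g(5,1)=10 g(5,3)=5
t=6: g(6,-6)=1 g(6,-4)=6 g(6,-2)=15 g(6,0)=20 g(6,2)=15 g(6,4)=5
t=7: g(7,-7)=1 g(7,-5)=7 g(7,-3)=21 g(7,-1)=35 g(7,1)=35 g(7,3)=20
t=8: g(8,-8)=1 g(8,-6)=8 g(8,-4)=28 g(8,-2)=56 g(8,0)=70 g(8,2)=55 g(8,4)=20
t=9: g(9,-9)=1 g(9,-7)=9 g(9,-5)=36 g(9,-3)=84 g(9,-1)=126 g(9,1)=125 g(9,3)=75
t=10: g(10,-10)=1 g(10,-8)=10 g(10,-6)=45 g(10,-4)=120 g(10,-2)=210 g(10,0)=251 g(10,2)=200 g(10,4)=75
t=11: g(11,-11)=1 g(11,-9)=11 g(11,-7)=55 g(11,-5)=165 g(11,-3)=330 g(11,-1)=461 g(11,1)=451 g(11,3)=275
t=12: g(12,-12)=1 g(12,-10)=12 g(12,-8)=66 g(12,-6)=220 g(12,-4)=495 g(12,-2)=791 g(12,0)=912 g(12,2)=726 g(12,4)=275
t=13: g(13,-13)=1 g(13,-11)=13 g(13,-9)=78 g(13,-7)=286 g(13,-5)=715 g(13,-3)=1286 g(13,-1)=1703 g(13,1)=1638 g(13,3)=1001
t=14: g(14,-14)=1 g(14,-12)=14 g(14,-10)=91 g(14,-8)=364 g(14,-6)=1001 g(14,-4)=2001 g(14,-2)=2989 g(14,0)=3341 g(14,2)=2639 g(14,4)=1001
t=15: g(15,-15)=1 g(15,-13)=15 g(15,-11)=105 g(15,-9)=455 g(15,-7)=1365 g(15,-5)=3002 g(15,-3)=4990 g(15,-1)=6330 g(15,1)=5980 g(15,3)=3640
t=16: g(16,-16)=1 g(16,-14)=16 g(16,-12)=120 g(16,-10)=560 g(16,-8)=1820 g(16,-6)=4367 g(16,-4)=7992 g(16,-2)=11320 g(16,0)=12310 g(16,2)=9620 g(16,4)=3640
t=17: g(17,-17)=1 g(17,-15)=17 g(17,-13)=136 g(17,-11)=680 g(17,-9)=2380 g(17,-7)=6187 g(17,-5)=12359 g(17,-3)=19312 g(17,-1)=23630 g(17,1)=21930 g(17,3)=13260
t=18: g(18,-18)=1 g(18,-16)=18 g(18,-14)=153 g(18,-12)=816 g(18,-10)=3060 g(18,-8)=8567 g(18,-6)=18546 g(18,-4)=31671 g(18,-2)=42942 g(18,0)=45560 g(18,2)=35190 g(18,4)=13260
Paths never hitting 5: Σ_s g(18,s) = 199784
Paths hitting 5: 2^18 - 199784 = 62360
P = 62360/262144 = 7795/32768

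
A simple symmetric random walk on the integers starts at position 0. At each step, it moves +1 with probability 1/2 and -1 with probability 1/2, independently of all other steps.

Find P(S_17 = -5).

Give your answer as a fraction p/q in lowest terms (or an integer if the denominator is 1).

To reach position -5 after 17 steps: need 6 steps of +1 and 11 of -1.
Favorable paths: C(17,6) = 12376
Total paths: 2^17 = 131072
P = 12376/131072 = 1547/16384

Answer: 1547/16384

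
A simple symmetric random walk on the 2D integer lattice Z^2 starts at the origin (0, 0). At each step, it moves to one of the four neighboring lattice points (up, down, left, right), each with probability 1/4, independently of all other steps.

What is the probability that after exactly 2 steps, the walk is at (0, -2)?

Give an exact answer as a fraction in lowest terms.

Answer: 1/16

Derivation:
Let h be the number of horizontal steps (so 2-h are vertical). To end at (0,-2) need (h+0)/2 right-steps and ((2-h)-2)/2 up-steps.
Sum over h with 0 ≤ h ≤ 0, h ≡ 0 (mod 2), 2-h ≡ 0 (mod 2):
h=0: C(2,0)·C(0,0)·C(2,0) = 1·1·1 = 1
Total favorable: 1
Total paths: 4^2 = 16
P = 1/16 = 1/16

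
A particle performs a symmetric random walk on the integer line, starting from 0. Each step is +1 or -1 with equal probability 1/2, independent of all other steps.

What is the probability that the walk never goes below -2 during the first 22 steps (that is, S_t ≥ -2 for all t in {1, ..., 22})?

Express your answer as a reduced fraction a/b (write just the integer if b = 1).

Let f(t,s) = #length-t paths at position s with S_1..S_t all ≥ -2.
f(t,s) = f(t-1,s-1) + f(t-1,s+1) for s ≥ -2; f(t,s) = 0 for s < -2.
t=0: f(0,0)=1
t=1: f(1,-1)=1 f(1,1)=1
t=2: f(2,-2)=1 f(2,0)=2 f(2,2)=1
t=3: f(3,-1)=3 f(3,1)=3 f(3,3)=1
t=4: f(4,-2)=3 f(4,0)=6 f(4,2)=4 f(4,4)=1
t=5: f(5,-1)=9 f(5,1)=10 f(5,3)=5 f(5,5)=1
t=6: f(6,-2)=9 f(6,0)=19 f(6,2)=15 f(6,4)=6 f(6,6)=1
t=7: f(7,-1)=28 f(7,1)=34 f(7,3)=21 f(7,5)=7 f(7,7)=1
t=8: f(8,-2)=28 f(8,0)=62 f(8,2)=55 f(8,4)=28 f(8,6)=8 f(8,8)=1
t=9: f(9,-1)=90 f(9,1)=117 f(9,3)=83 f(9,5)=36 f(9,7)=9 f(9,9)=1
t=10: f(10,-2)=90 f(10,0)=207 f(10,2)=200 f(10,4)=119 f(10,6)=45 f(10,8)=10 f(10,10)=1
t=11: f(11,-1)=297 f(11,1)=407 f(11,3)=319 f(11,5)=164 f(11,7)=55 f(11,9)=11 f(11,11)=1
t=12: f(12,-2)=297 f(12,0)=704 f(12,2)=726 f(12,4)=483 f(12,6)=219 f(12,8)=66 f(12,10)=12 f(12,12)=1
t=13: f(13,-1)=1001 f(13,1)=1430 f(13,3)=1209 f(13,5)=702 f(13,7)=285 f(13,9)=78 f(13,11)=13 f(13,13)=1
t=14: f(14,-2)=1001 f(14,0)=2431 f(14,2)=2639 f(14,4)=1911 f(14,6)=987 f(14,8)=363 f(14,10)=91 f(14,12)=14 f(14,14)=1
t=15: f(15,-1)=3432 f(15,1)=5070 f(15,3)=4550 f(15,5)=2898 f(15,7)=1350 f(15,9)=454 f(15,11)=105 f(15,13)=15 f(15,15)=1
t=16: f(16,-2)=3432 f(16,0)=8502 f(16,2)=9620 f(16,4)=7448 f(16,6)=4248 f(16,8)=1804 f(16,10)=559 f(16,12)=120 f(16,14)=16 f(16,16)=1
t=17: f(17,-1)=11934 f(17,1)=18122 f(17,3)=17068 f(17,5)=11696 f(17,7)=6052 f(17,9)=2363 f(17,11)=679 f(17,13)=136 f(17,15)=17 f(17,17)=1
t=18: f(18,-2)=11934 f(18,0)=30056 f(18,2)=35190 f(18,4)=28764 f(18,6)=17748 f(18,8)=8415 f(18,10)=3042 f(18,12)=815 f(18,14)=153 f(18,16)=18 f(18,18)=1
t=19: f(19,-1)=41990 f(19,1)=65246 f(19,3)=63954 f(19,5)=46512 f(19,7)=26163 f(19,9)=11457 f(19,11)=3857 f(19,13)=968 f(19,15)=171 f(19,17)=19 f(19,19)=1
t=20: f(20,-2)=41990 f(20,0)=107236 f(20,2)=129200 f(20,4)=110466 f(20,6)=72675 f(20,8)=37620 f(20,10)=15314 f(20,12)=4825 f(20,14)=1139 f(20,16)=190 f(20,18)=20 f(20,20)=1
t=21: f(21,-1)=149226 f(21,1)=236436 f(21,3)=239666 f(21,5)=183141 f(21,7)=110295 f(21,9)=52934 f(21,11)=20139 f(21,13)=5964 f(21,15)=1329 f(21,17)=210 f(21,19)=21 f(21,21)=1
t=22: f(22,-2)=149226 f(22,0)=385662 f(22,2)=476102 f(22,4)=422807 f(22,6)=293436 f(22,8)=163229 f(22,10)=73073 f(22,12)=26103 f(22,14)=7293 f(22,16)=1539 f(22,18)=231 f(22,20)=22 f(22,22)=1
Σ_s f(22,s) = 1998724
P = 1998724/4194304 = 499681/1048576

Answer: 499681/1048576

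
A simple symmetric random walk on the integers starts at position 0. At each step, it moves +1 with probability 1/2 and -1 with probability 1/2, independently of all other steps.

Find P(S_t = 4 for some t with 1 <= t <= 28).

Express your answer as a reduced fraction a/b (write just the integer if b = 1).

Count via complement. Let g(t,s) = #length-t paths at position s with S_1..S_t all ≠ 4.
g(t,s) = g(t-1,s-1) + g(t-1,s+1) for s ≠ 4; g(t,4) = 0.
t=0: g(0,0)=1
t=1: g(1,-1)=1 g(1,1)=1
t=2: g(2,-2)=1 g(2,0)=2 g(2,2)=1
t=3: g(3,-3)=1 g(3,-1)=3 g(3,1)=3 g(3,3)=1
t=4: g(4,-4)=1 g(4,-2)=4 g(4,0)=6 g(4,2)=4
t=5: g(5,-5)=1 g(5,-3)=5 g(5,-1)=10 g(5,1)=10 g(5,3)=4
t=6: g(6,-6)=1 g(6,-4)=6 g(6,-2)=15 g(6,0)=20 g(6,2)=14
t=7: g(7,-7)=1 g(7,-5)=7 g(7,-3)=21 g(7,-1)=35 g(7,1)=34 g(7,3)=14
t=8: g(8,-8)=1 g(8,-6)=8 g(8,-4)=28 g(8,-2)=56 g(8,0)=69 g(8,2)=48
t=9: g(9,-9)=1 g(9,-7)=9 g(9,-5)=36 g(9,-3)=84 g(9,-1)=125 g(9,1)=117 g(9,3)=48
t=10: g(10,-10)=1 g(10,-8)=10 g(10,-6)=45 g(10,-4)=120 g(10,-2)=209 g(10,0)=242 g(10,2)=165
t=11: g(11,-11)=1 g(11,-9)=11 g(11,-7)=55 g(11,-5)=165 g(11,-3)=329 g(11,-1)=451 g(11,1)=407 g(11,3)=165
t=12: g(12,-12)=1 g(12,-10)=12 g(12,-8)=66 g(12,-6)=220 g(12,-4)=494 g(12,-2)=780 g(12,0)=858 g(12,2)=572
t=13: g(13,-13)=1 g(13,-11)=13 g(13,-9)=78 g(13,-7)=286 g(13,-5)=714 g(13,-3)=1274 g(13,-1)=1638 g(13,1)=1430 g(13,3)=572
t=14: g(14,-14)=1 g(14,-12)=14 g(14,-10)=91 g(14,-8)=364 g(14,-6)=1000 g(14,-4)=1988 g(14,-2)=2912 g(14,0)=3068 g(14,2)=2002
t=15: g(15,-15)=1 g(15,-13)=15 g(15,-11)=105 g(15,-9)=455 g(15,-7)=1364 g(15,-5)=2988 g(15,-3)=4900 g(15,-1)=5980 g(15,1)=5070 g(15,3)=2002
t=16: g(16,-16)=1 g(16,-14)=16 g(16,-12)=120 g(16,-10)=560 g(16,-8)=1819 g(16,-6)=4352 g(16,-4)=7888 g(16,-2)=10880 g(16,0)=11050 g(16,2)=7072
t=17: g(17,-17)=1 g(17,-15)=17 g(17,-13)=136 g(17,-11)=680 g(17,-9)=2379 g(17,-7)=6171 g(17,-5)=12240 g(17,-3)=18768 g(17,-1)=21930 g(17,1)=18122 g(17,3)=7072
t=18: g(18,-18)=1 g(18,-16)=18 g(18,-14)=153 g(18,-12)=816 g(18,-10)=3059 g(18,-8)=8550 g(18,-6)=18411 g(18,-4)=31008 g(18,-2)=40698 g(18,0)=40052 g(18,2)=25194
t=19: g(19,-19)=1 g(19,-17)=19 g(19,-15)=171 g(19,-13)=969 g(19,-11)=3875 g(19,-9)=11609 g(19,-7)=26961 g(19,-5)=49419 g(19,-3)=71706 g(19,-1)=80750 g(19,1)=65246 g(19,3)=25194
t=20: g(20,-20)=1 g(20,-18)=20 g(20,-16)=190 g(20,-14)=1140 g(20,-12)=4844 g(20,-10)=15484 g(20,-8)=38570 g(20,-6)=76380 g(20,-4)=121125 g(20,-2)=152456 g(20,0)=145996 g(20,2)=90440
t=21: g(21,-21)=1 g(21,-19)=21 g(21,-17)=210 g(21,-15)=1330 g(21,-13)=5984 g(21,-11)=20328 g(21,-9)=54054 g(21,-7)=114950 g(21,-5)=197505 g(21,-3)=273581 g(21,-1)=298452 g(21,1)=236436 g(21,3)=90440
t=22: g(22,-22)=1 g(22,-20)=22 g(22,-18)=231 g(22,-16)=1540 g(22,-14)=7314 g(22,-12)=26312 g(22,-10)=74382 g(22,-8)=169004 g(22,-6)=312455 g(22,-4)=471086 g(22,-2)=572033 g(22,0)=534888 g(22,2)=326876
t=23: g(23,-23)=1 g(23,-21)=23 g(23,-19)=253 g(23,-17)=1771 g(23,-15)=8854 g(23,-13)=33626 g(23,-11)=100694 g(23,-9)=243386 g(23,-7)=481459 g(23,-5)=783541 g(23,-3)=1043119 g(23,-1)=1106921 g(23,1)=861764 g(23,3)=326876
t=24: g(24,-24)=1 g(24,-22)=24 g(24,-20)=276 g(24,-18)=2024 g(24,-16)=10625 g(24,-14)=42480 g(24,-12)=134320 g(24,-10)=344080 g(24,-8)=724845 g(24,-6)=1265000 g(24,-4)=1826660 g(24,-2)=2150040 g(24,0)=1968685 g(24,2)=1188640
t=25: g(25,-25)=1 g(25,-23)=25 g(25,-21)=300 g(25,-19)=2300 g(25,-17)=12649 g(25,-15)=53105 g(25,-13)=176800 g(25,-11)=478400 g(25,-9)=1068925 g(25,-7)=1989845 g(25,-5)=3091660 g(25,-3)=3976700 g(25,-1)=4118725 g(25,1)=3157325 g(25,3)=1188640
t=26: g(26,-26)=1 g(26,-24)=26 g(26,-22)=325 g(26,-20)=2600 g(26,-18)=14949 g(26,-16)=65754 g(26,-14)=229905 g(26,-12)=655200 g(26,-10)=1547325 g(26,-8)=3058770 g(26,-6)=5081505 g(26,-4)=7068360 g(26,-2)=8095425 g(26,0)=7276050 g(26,2)=4345965
t=27: g(27,-27)=1 g(27,-25)=27 g(27,-23)=351 g(27,-21)=2925 g(27,-19)=17549 g(27,-17)=80703 g(27,-15)=295659 g(27,-13)=885105 g(27,-11)=2202525 g(27,-9)=4606095 g(27,-7)=8140275 g(27,-5)=12149865 g(27,-3)=15163785 g(27,-1)=15371475 g(27,1)=11622015 g(27,3)=4345965
t=28: g(28,-28)=1 g(28,-26)=28 g(28,-24)=378 g(28,-22)=3276 g(28,-20)=20474 g(28,-18)=98252 g(28,-16)=376362 g(28,-14)=1180764 g(28,-12)=3087630 g(28,-10)=6808620 g(28,-8)=12746370 g(28,-6)=20290140 g(28,-4)=27313650 g(28,-2)=30535260 g(28,0)=26993490 g(28,2)=15967980
Paths never hitting 4: Σ_s g(28,s) = 145422675
Paths hitting 4: 2^28 - 145422675 = 123012781
P = 123012781/268435456 = 123012781/268435456

Answer: 123012781/268435456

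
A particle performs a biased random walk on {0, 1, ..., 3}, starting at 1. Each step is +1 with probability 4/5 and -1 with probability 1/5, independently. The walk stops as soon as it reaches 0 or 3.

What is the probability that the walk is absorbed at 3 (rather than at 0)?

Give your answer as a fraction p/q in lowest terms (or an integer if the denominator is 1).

Biased walk: p = 4/5, q = 1/5, r = q/p = 1/4
Gambler's ruin: P(hit 3 before 0 | start at 1) = (1 - r^a)/(1 - r^N)
r^1 = 1/4; r^3 = 1/64
P = (1 - 1/4) / (1 - 1/64) = 3/4 / 63/64 = 16/21

Answer: 16/21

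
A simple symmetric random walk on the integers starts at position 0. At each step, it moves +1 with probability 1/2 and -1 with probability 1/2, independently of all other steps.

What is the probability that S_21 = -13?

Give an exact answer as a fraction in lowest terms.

Answer: 5985/2097152

Derivation:
To reach position -13 after 21 steps: need 4 steps of +1 and 17 of -1.
Favorable paths: C(21,4) = 5985
Total paths: 2^21 = 2097152
P = 5985/2097152 = 5985/2097152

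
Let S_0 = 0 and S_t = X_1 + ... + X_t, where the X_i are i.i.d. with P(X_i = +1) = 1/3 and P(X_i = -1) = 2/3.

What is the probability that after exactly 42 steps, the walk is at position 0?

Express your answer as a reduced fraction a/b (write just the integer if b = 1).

To be at 0 after 42 steps: need exactly 21 steps of +1 and 21 of -1.
Number of such sequences: C(42,21) = 538257874440
Each has probability (1/3)^21 · (2/3)^21 = 2097152/109418989131512359209
P = 538257874440 · 2097152/109418989131512359209 = 376269525965864960/36472996377170786403

Answer: 376269525965864960/36472996377170786403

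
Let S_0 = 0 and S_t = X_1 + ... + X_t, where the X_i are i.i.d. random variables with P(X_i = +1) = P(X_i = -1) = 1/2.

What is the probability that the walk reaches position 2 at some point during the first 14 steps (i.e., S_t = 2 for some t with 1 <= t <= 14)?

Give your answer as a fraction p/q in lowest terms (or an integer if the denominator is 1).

Count via complement. Let g(t,s) = #length-t paths at position s with S_1..S_t all ≠ 2.
g(t,s) = g(t-1,s-1) + g(t-1,s+1) for s ≠ 2; g(t,2) = 0.
t=0: g(0,0)=1
t=1: g(1,-1)=1 g(1,1)=1
t=2: g(2,-2)=1 g(2,0)=2
t=3: g(3,-3)=1 g(3,-1)=3 g(3,1)=2
t=4: g(4,-4)=1 g(4,-2)=4 g(4,0)=5
t=5: g(5,-5)=1 g(5,-3)=5 g(5,-1)=9 g(5,1)=5
t=6: g(6,-6)=1 g(6,-4)=6 g(6,-2)=14 g(6,0)=14
t=7: g(7,-7)=1 g(7,-5)=7 g(7,-3)=20 g(7,-1)=28 g(7,1)=14
t=8: g(8,-8)=1 g(8,-6)=8 g(8,-4)=27 g(8,-2)=48 g(8,0)=42
t=9: g(9,-9)=1 g(9,-7)=9 g(9,-5)=35 g(9,-3)=75 g(9,-1)=90 g(9,1)=42
t=10: g(10,-10)=1 g(10,-8)=10 g(10,-6)=44 g(10,-4)=110 g(10,-2)=165 g(10,0)=132
t=11: g(11,-11)=1 g(11,-9)=11 g(11,-7)=54 g(11,-5)=154 g(11,-3)=275 g(11,-1)=297 g(11,1)=132
t=12: g(12,-12)=1 g(12,-10)=12 g(12,-8)=65 g(12,-6)=208 g(12,-4)=429 g(12,-2)=572 g(12,0)=429
t=13: g(13,-13)=1 g(13,-11)=13 g(13,-9)=77 g(13,-7)=273 g(13,-5)=637 g(13,-3)=1001 g(13,-1)=1001 g(13,1)=429
t=14: g(14,-14)=1 g(14,-12)=14 g(14,-10)=90 g(14,-8)=350 g(14,-6)=910 g(14,-4)=1638 g(14,-2)=2002 g(14,0)=1430
Paths never hitting 2: Σ_s g(14,s) = 6435
Paths hitting 2: 2^14 - 6435 = 9949
P = 9949/16384 = 9949/16384

Answer: 9949/16384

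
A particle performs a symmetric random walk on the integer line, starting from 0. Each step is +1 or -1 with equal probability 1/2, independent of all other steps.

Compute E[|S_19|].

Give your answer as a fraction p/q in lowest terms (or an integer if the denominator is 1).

Answer: 230945/65536

Derivation:
S_19 takes values m ≡ 1 (mod 2) with |m| ≤ 19; P(S_19=m) = C(19,(19+m)/2)/2^19.
Total paths: 2^19 = 524288
Distribution: P(S=-19)=1/524288, P(S=-17)=19/524288, P(S=-15)=171/524288, P(S=-13)=969/524288, P(S=-11)=3876/524288, P(S=-9)=11628/524288, P(S=-7)=27132/524288, P(S=-5)=50388/524288, P(S=-3)=75582/524288, P(S=-1)=92378/524288, P(S=1)=92378/524288, P(S=3)=75582/524288, P(S=5)=50388/524288, P(S=7)=27132/524288, P(S=9)=11628/524288, P(S=11)=3876/524288, P(S=13)=969/524288, P(S=15)=171/524288, P(S=17)=19/524288, P(S=19)=1/524288
E[|S_19|] = Σ_m |m|·P(S_19=m) = 1847560/524288 = 230945/65536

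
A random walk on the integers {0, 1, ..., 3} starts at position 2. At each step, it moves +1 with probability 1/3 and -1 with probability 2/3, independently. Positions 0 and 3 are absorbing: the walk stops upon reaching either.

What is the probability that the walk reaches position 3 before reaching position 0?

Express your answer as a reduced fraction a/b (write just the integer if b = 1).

Biased walk: p = 1/3, q = 2/3, r = q/p = 2
Gambler's ruin: P(hit 3 before 0 | start at 2) = (1 - r^a)/(1 - r^N)
r^2 = 4; r^3 = 8
P = (1 - 4) / (1 - 8) = -3 / -7 = 3/7

Answer: 3/7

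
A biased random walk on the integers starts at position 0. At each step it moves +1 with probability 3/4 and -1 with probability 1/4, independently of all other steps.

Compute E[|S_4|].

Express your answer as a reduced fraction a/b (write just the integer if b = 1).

S_4 takes values m ≡ 0 (mod 2) with |m| ≤ 4; P(S_4=m) = C(4,(4+m)/2) · (3/4)^((4+m)/2) · (1/4)^((4-m)/2).
Distribution: P(S=-4)=1/256, P(S=-2)=3/64, P(S=0)=27/128, P(S=2)=27/64, P(S=4)=81/256
E[|S_4|] = Σ_m |m|·P(S_4=m) = 71/32

Answer: 71/32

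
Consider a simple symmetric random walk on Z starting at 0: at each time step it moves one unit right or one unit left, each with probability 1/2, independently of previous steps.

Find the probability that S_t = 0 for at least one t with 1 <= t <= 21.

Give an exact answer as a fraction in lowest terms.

Count via complement. Let g(t,s) = #length-t paths at position s with S_1..S_t all ≠ 0.
g(t,s) = g(t-1,s-1) + g(t-1,s+1) for s ≠ 0; g(t,0) = 0.
t=0: g(0,0)=1
t=1: g(1,-1)=1 g(1,1)=1
t=2: g(2,-2)=1 g(2,2)=1
t=3: g(3,-3)=1 g(3,-1)=1 g(3,1)=1 g(3,3)=1
t=4: g(4,-4)=1 g(4,-2)=2 g(4,2)=2 g(4,4)=1
t=5: g(5,-5)=1 g(5,-3)=3 g(5,-1)=2 g(5,1)=2 g(5,3)=3 g(5,5)=1
t=6: g(6,-6)=1 g(6,-4)=4 g(6,-2)=5 g(6,2)=5 g(6,4)=4 g(6,6)=1
t=7: g(7,-7)=1 g(7,-5)=5 g(7,-3)=9 g(7,-1)=5 g(7,1)=5 g(7,3)=9 g(7,5)=5 g(7,7)=1
t=8: g(8,-8)=1 g(8,-6)=6 g(8,-4)=14 g(8,-2)=14 g(8,2)=14 g(8,4)=14 g(8,6)=6 g(8,8)=1
t=9: g(9,-9)=1 g(9,-7)=7 g(9,-5)=20 g(9,-3)=28 g(9,-1)=14 g(9,1)=14 g(9,3)=28 g(9,5)=20 g(9,7)=7 g(9,9)=1
t=10: g(10,-10)=1 g(10,-8)=8 g(10,-6)=27 g(10,-4)=48 g(10,-2)=42 g(10,2)=42 g(10,4)=48 g(10,6)=27 g(10,8)=8 g(10,10)=1
t=11: g(11,-11)=1 g(11,-9)=9 g(11,-7)=35 g(11,-5)=75 g(11,-3)=90 g(11,-1)=42 g(11,1)=42 g(11,3)=90 g(11,5)=75 g(11,7)=35 g(11,9)=9 g(11,11)=1
t=12: g(12,-12)=1 g(12,-10)=10 g(12,-8)=44 g(12,-6)=110 g(12,-4)=165 g(12,-2)=132 g(12,2)=132 g(12,4)=165 g(12,6)=110 g(12,8)=44 g(12,10)=10 g(12,12)=1
t=13: g(13,-13)=1 g(13,-11)=11 g(13,-9)=54 g(13,-7)=154 g(13,-5)=275 g(13,-3)=297 g(13,-1)=132 g(13,1)=132 g(13,3)=297 g(13,5)=275 g(13,7)=154 g(13,9)=54 g(13,11)=11 g(13,13)=1
t=14: g(14,-14)=1 g(14,-12)=12 g(14,-10)=65 g(14,-8)=208 g(14,-6)=429 g(14,-4)=572 g(14,-2)=429 g(14,2)=429 g(14,4)=572 g(14,6)=429 g(14,8)=208 g(14,10)=65 g(14,12)=12 g(14,14)=1
t=15: g(15,-15)=1 g(15,-13)=13 g(15,-11)=77 g(15,-9)=273 g(15,-7)=637 g(15,-5)=1001 g(15,-3)=1001 g(15,-1)=429 g(15,1)=429 g(15,3)=1001 g(15,5)=1001 g(15,7)=637 g(15,9)=273 g(15,11)=77 g(15,13)=13 g(15,15)=1
t=16: g(16,-16)=1 g(16,-14)=14 g(16,-12)=90 g(16,-10)=350 g(16,-8)=910 g(16,-6)=1638 g(16,-4)=2002 g(16,-2)=1430 g(16,2)=1430 g(16,4)=2002 g(16,6)=1638 g(16,8)=910 g(16,10)=350 g(16,12)=90 g(16,14)=14 g(16,16)=1
t=17: g(17,-17)=1 g(17,-15)=15 g(17,-13)=104 g(17,-11)=440 g(17,-9)=1260 g(17,-7)=2548 g(17,-5)=3640 g(17,-3)=3432 g(17,-1)=1430 g(17,1)=1430 g(17,3)=3432 g(17,5)=3640 g(17,7)=2548 g(17,9)=1260 g(17,11)=440 g(17,13)=104 g(17,15)=15 g(17,17)=1
t=18: g(18,-18)=1 g(18,-16)=16 g(18,-14)=119 g(18,-12)=544 g(18,-10)=1700 g(18,-8)=3808 g(18,-6)=6188 g(18,-4)=7072 g(18,-2)=4862 g(18,2)=4862 g(18,4)=7072 g(18,6)=6188 g(18,8)=3808 g(18,10)=1700 g(18,12)=544 g(18,14)=119 g(18,16)=16 g(18,18)=1
t=19: g(19,-19)=1 g(19,-17)=17 g(19,-15)=135 g(19,-13)=663 g(19,-11)=2244 g(19,-9)=5508 g(19,-7)=9996 g(19,-5)=13260 g(19,-3)=11934 g(19,-1)=4862 g(19,1)=4862 g(19,3)=11934 g(19,5)=13260 g(19,7)=9996 g(19,9)=5508 g(19,11)=2244 g(19,13)=663 g(19,15)=135 g(19,17)=17 g(19,19)=1
t=20: g(20,-20)=1 g(20,-18)=18 g(20,-16)=152 g(20,-14)=798 g(20,-12)=2907 g(20,-10)=7752 g(20,-8)=15504 g(20,-6)=23256 g(20,-4)=25194 g(20,-2)=16796 g(20,2)=16796 g(20,4)=25194 g(20,6)=23256 g(20,8)=15504 g(20,10)=7752 g(20,12)=2907 g(20,14)=798 g(20,16)=152 g(20,18)=18 g(20,20)=1
t=21: g(21,-21)=1 g(21,-19)=19 g(21,-17)=170 g(21,-15)=950 g(21,-13)=3705 g(21,-11)=10659 g(21,-9)=23256 g(21,-7)=38760 g(21,-5)=48450 g(21,-3)=41990 g(21,-1)=16796 g(21,1)=16796 g(21,3)=41990 g(21,5)=48450 g(21,7)=38760 g(21,9)=23256 g(21,11)=10659 g(21,13)=3705 g(21,15)=950 g(21,17)=170 g(21,19)=19 g(21,21)=1
Paths never hitting 0: Σ_s g(21,s) = 369512
Paths hitting 0: 2^21 - 369512 = 1727640
P = 1727640/2097152 = 215955/262144

Answer: 215955/262144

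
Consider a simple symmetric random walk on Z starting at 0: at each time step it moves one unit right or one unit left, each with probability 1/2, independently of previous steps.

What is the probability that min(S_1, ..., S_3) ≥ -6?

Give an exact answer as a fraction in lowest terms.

Let f(t,s) = #length-t paths at position s with S_1..S_t all ≥ -6.
f(t,s) = f(t-1,s-1) + f(t-1,s+1) for s ≥ -6; f(t,s) = 0 for s < -6.
t=0: f(0,0)=1
t=1: f(1,-1)=1 f(1,1)=1
t=2: f(2,-2)=1 f(2,0)=2 f(2,2)=1
t=3: f(3,-3)=1 f(3,-1)=3 f(3,1)=3 f(3,3)=1
Σ_s f(3,s) = 8
P = 8/8 = 1

Answer: 1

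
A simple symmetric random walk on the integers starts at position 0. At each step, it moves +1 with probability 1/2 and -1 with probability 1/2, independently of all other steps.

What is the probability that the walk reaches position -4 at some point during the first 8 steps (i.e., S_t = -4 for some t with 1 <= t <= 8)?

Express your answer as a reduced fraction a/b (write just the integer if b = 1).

Answer: 23/128

Derivation:
Count via complement. Let g(t,s) = #length-t paths at position s with S_1..S_t all ≠ -4.
g(t,s) = g(t-1,s-1) + g(t-1,s+1) for s ≠ -4; g(t,-4) = 0.
t=0: g(0,0)=1
t=1: g(1,-1)=1 g(1,1)=1
t=2: g(2,-2)=1 g(2,0)=2 g(2,2)=1
t=3: g(3,-3)=1 g(3,-1)=3 g(3,1)=3 g(3,3)=1
t=4: g(4,-2)=4 g(4,0)=6 g(4,2)=4 g(4,4)=1
t=5: g(5,-3)=4 g(5,-1)=10 g(5,1)=10 g(5,3)=5 g(5,5)=1
t=6: g(6,-2)=14 g(6,0)=20 g(6,2)=15 g(6,4)=6 g(6,6)=1
t=7: g(7,-3)=14 g(7,-1)=34 g(7,1)=35 g(7,3)=21 g(7,5)=7 g(7,7)=1
t=8: g(8,-2)=48 g(8,0)=69 g(8,2)=56 g(8,4)=28 g(8,6)=8 g(8,8)=1
Paths never hitting -4: Σ_s g(8,s) = 210
Paths hitting -4: 2^8 - 210 = 46
P = 46/256 = 23/128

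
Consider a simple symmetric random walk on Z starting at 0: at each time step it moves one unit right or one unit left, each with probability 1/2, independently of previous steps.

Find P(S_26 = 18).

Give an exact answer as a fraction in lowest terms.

To reach position 18 after 26 steps: need 22 steps of +1 and 4 of -1.
Favorable paths: C(26,22) = 14950
Total paths: 2^26 = 67108864
P = 14950/67108864 = 7475/33554432

Answer: 7475/33554432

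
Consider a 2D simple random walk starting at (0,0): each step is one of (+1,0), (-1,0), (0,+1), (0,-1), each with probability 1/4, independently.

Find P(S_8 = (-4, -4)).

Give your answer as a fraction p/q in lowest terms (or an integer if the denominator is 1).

Answer: 35/32768

Derivation:
Let h be the number of horizontal steps (so 8-h are vertical). To end at (-4,-4) need (h-4)/2 right-steps and ((8-h)-4)/2 up-steps.
Sum over h with 4 ≤ h ≤ 4, h ≡ 0 (mod 2), 8-h ≡ 0 (mod 2):
h=4: C(8,4)·C(4,0)·C(4,0) = 70·1·1 = 70
Total favorable: 70
Total paths: 4^8 = 65536
P = 70/65536 = 35/32768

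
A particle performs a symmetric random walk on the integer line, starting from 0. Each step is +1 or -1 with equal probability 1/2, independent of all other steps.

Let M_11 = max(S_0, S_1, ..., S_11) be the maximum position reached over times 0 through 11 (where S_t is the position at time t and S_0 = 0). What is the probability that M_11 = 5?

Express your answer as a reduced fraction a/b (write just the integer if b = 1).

Answer: 165/2048

Derivation:
Let M_11 = max(S_0,...,S_11). Use the reflection principle: for j ≥ 1, #{paths with M_11 ≥ j} = #{S_11 ≥ j} + #{S_11 ≥ j+1}.
By reflection, #{M_11 ≥ 5} = #{S_11 ≥ 5} + #{S_11 ≥ 6} = 232 + 67 = 299.
#{M_11 ≥ 6} = #{S_11 ≥ 6} + #{S_11 ≥ 7} = 67 + 67 = 134.
#{M_11 = 5} = 299 - 134 = 165.
P(M_11 = 5) = 165/2048 = 165/2048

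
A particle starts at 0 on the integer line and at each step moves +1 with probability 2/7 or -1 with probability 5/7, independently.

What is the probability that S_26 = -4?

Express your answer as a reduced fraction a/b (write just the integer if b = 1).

To reach position -4 after 26 steps: need 11 steps of +1 and 15 steps of -1.
Number of such sequences: C(26,11) = 7726160
Each has probability (2/7)^11 · (5/7)^15 = 62500000000000/9387480337647754305649
P = 7726160 · 62500000000000/9387480337647754305649 = 482885000000000000000/9387480337647754305649

Answer: 482885000000000000000/9387480337647754305649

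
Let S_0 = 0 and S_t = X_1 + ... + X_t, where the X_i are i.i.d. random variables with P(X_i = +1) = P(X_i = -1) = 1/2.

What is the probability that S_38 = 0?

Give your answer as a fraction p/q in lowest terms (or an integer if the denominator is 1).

To return to 0 after 38 steps: need exactly 19 steps of +1 and 19 of -1.
Favorable paths: C(38,19) = 35345263800
Total paths: 2^38 = 274877906944
P = 35345263800/274877906944 = 4418157975/34359738368

Answer: 4418157975/34359738368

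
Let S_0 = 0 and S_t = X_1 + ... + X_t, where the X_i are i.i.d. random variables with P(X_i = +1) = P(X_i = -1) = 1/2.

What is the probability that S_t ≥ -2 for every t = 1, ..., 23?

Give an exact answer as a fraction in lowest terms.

Answer: 1924111/4194304

Derivation:
Let f(t,s) = #length-t paths at position s with S_1..S_t all ≥ -2.
f(t,s) = f(t-1,s-1) + f(t-1,s+1) for s ≥ -2; f(t,s) = 0 for s < -2.
t=0: f(0,0)=1
t=1: f(1,-1)=1 f(1,1)=1
t=2: f(2,-2)=1 f(2,0)=2 f(2,2)=1
t=3: f(3,-1)=3 f(3,1)=3 f(3,3)=1
t=4: f(4,-2)=3 f(4,0)=6 f(4,2)=4 f(4,4)=1
t=5: f(5,-1)=9 f(5,1)=10 f(5,3)=5 f(5,5)=1
t=6: f(6,-2)=9 f(6,0)=19 f(6,2)=15 f(6,4)=6 f(6,6)=1
t=7: f(7,-1)=28 f(7,1)=34 f(7,3)=21 f(7,5)=7 f(7,7)=1
t=8: f(8,-2)=28 f(8,0)=62 f(8,2)=55 f(8,4)=28 f(8,6)=8 f(8,8)=1
t=9: f(9,-1)=90 f(9,1)=117 f(9,3)=83 f(9,5)=36 f(9,7)=9 f(9,9)=1
t=10: f(10,-2)=90 f(10,0)=207 f(10,2)=200 f(10,4)=119 f(10,6)=45 f(10,8)=10 f(10,10)=1
t=11: f(11,-1)=297 f(11,1)=407 f(11,3)=319 f(11,5)=164 f(11,7)=55 f(11,9)=11 f(11,11)=1
t=12: f(12,-2)=297 f(12,0)=704 f(12,2)=726 f(12,4)=483 f(12,6)=219 f(12,8)=66 f(12,10)=12 f(12,12)=1
t=13: f(13,-1)=1001 f(13,1)=1430 f(13,3)=1209 f(13,5)=702 f(13,7)=285 f(13,9)=78 f(13,11)=13 f(13,13)=1
t=14: f(14,-2)=1001 f(14,0)=2431 f(14,2)=2639 f(14,4)=1911 f(14,6)=987 f(14,8)=363 f(14,10)=91 f(14,12)=14 f(14,14)=1
t=15: f(15,-1)=3432 f(15,1)=5070 f(15,3)=4550 f(15,5)=2898 f(15,7)=1350 f(15,9)=454 f(15,11)=105 f(15,13)=15 f(15,15)=1
t=16: f(16,-2)=3432 f(16,0)=8502 f(16,2)=9620 f(16,4)=7448 f(16,6)=4248 f(16,8)=1804 f(16,10)=559 f(16,12)=120 f(16,14)=16 f(16,16)=1
t=17: f(17,-1)=11934 f(17,1)=18122 f(17,3)=17068 f(17,5)=11696 f(17,7)=6052 f(17,9)=2363 f(17,11)=679 f(17,13)=136 f(17,15)=17 f(17,17)=1
t=18: f(18,-2)=11934 f(18,0)=30056 f(18,2)=35190 f(18,4)=28764 f(18,6)=17748 f(18,8)=8415 f(18,10)=3042 f(18,12)=815 f(18,14)=153 f(18,16)=18 f(18,18)=1
t=19: f(19,-1)=41990 f(19,1)=65246 f(19,3)=63954 f(19,5)=46512 f(19,7)=26163 f(19,9)=11457 f(19,11)=3857 f(19,13)=968 f(19,15)=171 f(19,17)=19 f(19,19)=1
t=20: f(20,-2)=41990 f(20,0)=107236 f(20,2)=129200 f(20,4)=110466 f(20,6)=72675 f(20,8)=37620 f(20,10)=15314 f(20,12)=4825 f(20,14)=1139 f(20,16)=190 f(20,18)=20 f(20,20)=1
t=21: f(21,-1)=149226 f(21,1)=236436 f(21,3)=239666 f(21,5)=183141 f(21,7)=110295 f(21,9)=52934 f(21,11)=20139 f(21,13)=5964 f(21,15)=1329 f(21,17)=210 f(21,19)=21 f(21,21)=1
t=22: f(22,-2)=149226 f(22,0)=385662 f(22,2)=476102 f(22,4)=422807 f(22,6)=293436 f(22,8)=163229 f(22,10)=73073 f(22,12)=26103 f(22,14)=7293 f(22,16)=1539 f(22,18)=231 f(22,20)=22 f(22,22)=1
t=23: f(23,-1)=534888 f(23,1)=861764 f(23,3)=898909 f(23,5)=716243 f(23,7)=456665 f(23,9)=236302 f(23,11)=99176 f(23,13)=33396 f(23,15)=8832 f(23,17)=1770 f(23,19)=253 f(23,21)=23 f(23,23)=1
Σ_s f(23,s) = 3848222
P = 3848222/8388608 = 1924111/4194304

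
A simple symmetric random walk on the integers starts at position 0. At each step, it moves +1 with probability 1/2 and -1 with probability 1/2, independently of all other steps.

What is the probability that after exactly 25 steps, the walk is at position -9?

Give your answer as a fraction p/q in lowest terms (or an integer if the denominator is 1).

To reach position -9 after 25 steps: need 8 steps of +1 and 17 of -1.
Favorable paths: C(25,8) = 1081575
Total paths: 2^25 = 33554432
P = 1081575/33554432 = 1081575/33554432

Answer: 1081575/33554432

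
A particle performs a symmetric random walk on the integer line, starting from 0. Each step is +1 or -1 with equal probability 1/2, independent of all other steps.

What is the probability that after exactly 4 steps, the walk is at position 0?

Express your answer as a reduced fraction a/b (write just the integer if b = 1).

Answer: 3/8

Derivation:
To return to 0 after 4 steps: need exactly 2 steps of +1 and 2 of -1.
Favorable paths: C(4,2) = 6
Total paths: 2^4 = 16
P = 6/16 = 3/8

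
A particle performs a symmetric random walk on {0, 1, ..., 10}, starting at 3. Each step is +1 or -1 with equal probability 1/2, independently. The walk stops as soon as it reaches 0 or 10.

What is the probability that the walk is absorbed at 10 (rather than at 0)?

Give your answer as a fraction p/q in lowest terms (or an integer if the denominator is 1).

Answer: 3/10

Derivation:
Symmetric walk (p = 1/2): the harmonic-function argument gives P(hit 10 before 0 | start at 3) = a/N.
P = 3/10 = 3/10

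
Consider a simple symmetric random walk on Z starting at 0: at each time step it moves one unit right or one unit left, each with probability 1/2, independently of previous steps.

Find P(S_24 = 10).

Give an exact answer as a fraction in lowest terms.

Answer: 43263/2097152

Derivation:
To reach position 10 after 24 steps: need 17 steps of +1 and 7 of -1.
Favorable paths: C(24,17) = 346104
Total paths: 2^24 = 16777216
P = 346104/16777216 = 43263/2097152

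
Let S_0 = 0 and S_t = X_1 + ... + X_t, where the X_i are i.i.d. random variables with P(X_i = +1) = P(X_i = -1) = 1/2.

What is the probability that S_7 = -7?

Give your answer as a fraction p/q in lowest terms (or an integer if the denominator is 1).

To reach position -7 after 7 steps: need 0 steps of +1 and 7 of -1.
Favorable paths: C(7,0) = 1
Total paths: 2^7 = 128
P = 1/128 = 1/128

Answer: 1/128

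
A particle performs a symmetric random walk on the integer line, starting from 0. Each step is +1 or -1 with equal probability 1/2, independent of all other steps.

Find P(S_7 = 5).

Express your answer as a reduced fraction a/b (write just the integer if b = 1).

Answer: 7/128

Derivation:
To reach position 5 after 7 steps: need 6 steps of +1 and 1 of -1.
Favorable paths: C(7,6) = 7
Total paths: 2^7 = 128
P = 7/128 = 7/128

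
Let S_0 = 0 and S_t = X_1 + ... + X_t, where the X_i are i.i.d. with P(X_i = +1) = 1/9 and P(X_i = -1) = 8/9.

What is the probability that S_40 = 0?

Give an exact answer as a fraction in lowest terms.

Answer: 17658469712442832716279316480/16423203268260658146231467800709255289

Derivation:
To be at 0 after 40 steps: need exactly 20 steps of +1 and 20 of -1.
Number of such sequences: C(40,20) = 137846528820
Each has probability (1/9)^20 · (8/9)^20 = 1152921504606846976/147808829414345923316083210206383297601
P = 137846528820 · 1152921504606846976/147808829414345923316083210206383297601 = 17658469712442832716279316480/16423203268260658146231467800709255289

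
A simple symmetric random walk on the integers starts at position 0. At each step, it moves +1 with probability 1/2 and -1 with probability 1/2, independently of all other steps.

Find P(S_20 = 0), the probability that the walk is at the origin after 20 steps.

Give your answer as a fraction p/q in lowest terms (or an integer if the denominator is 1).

To return to 0 after 20 steps: need exactly 10 steps of +1 and 10 of -1.
Favorable paths: C(20,10) = 184756
Total paths: 2^20 = 1048576
P = 184756/1048576 = 46189/262144

Answer: 46189/262144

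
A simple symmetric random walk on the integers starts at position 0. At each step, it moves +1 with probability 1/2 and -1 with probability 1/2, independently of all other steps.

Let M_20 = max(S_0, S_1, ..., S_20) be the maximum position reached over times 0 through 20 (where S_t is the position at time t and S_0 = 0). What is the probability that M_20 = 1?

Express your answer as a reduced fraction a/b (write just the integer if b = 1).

Answer: 20995/131072

Derivation:
Let M_20 = max(S_0,...,S_20). Use the reflection principle: for j ≥ 1, #{paths with M_20 ≥ j} = #{S_20 ≥ j} + #{S_20 ≥ j+1}.
By reflection, #{M_20 ≥ 1} = #{S_20 ≥ 1} + #{S_20 ≥ 2} = 431910 + 431910 = 863820.
#{M_20 ≥ 2} = #{S_20 ≥ 2} + #{S_20 ≥ 3} = 431910 + 263950 = 695860.
#{M_20 = 1} = 863820 - 695860 = 167960.
P(M_20 = 1) = 167960/1048576 = 20995/131072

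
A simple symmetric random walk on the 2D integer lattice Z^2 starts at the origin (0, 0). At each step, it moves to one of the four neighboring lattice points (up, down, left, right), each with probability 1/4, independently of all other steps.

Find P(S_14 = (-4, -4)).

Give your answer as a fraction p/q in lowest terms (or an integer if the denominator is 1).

Let h be the number of horizontal steps (so 14-h are vertical). To end at (-4,-4) need (h-4)/2 right-steps and ((14-h)-4)/2 up-steps.
Sum over h with 4 ≤ h ≤ 10, h ≡ 0 (mod 2), 14-h ≡ 0 (mod 2):
h=4: C(14,4)·C(4,0)·C(10,3) = 1001·1·120 = 120120
h=6: C(14,6)·C(6,1)·C(8,2) = 3003·6·28 = 504504
h=8: C(14,8)·C(8,2)·C(6,1) = 3003·28·6 = 504504
h=10: C(14,10)·C(10,3)·C(4,0) = 1001·120·1 = 120120
Total favorable: 1249248
Total paths: 4^14 = 268435456
P = 1249248/268435456 = 39039/8388608

Answer: 39039/8388608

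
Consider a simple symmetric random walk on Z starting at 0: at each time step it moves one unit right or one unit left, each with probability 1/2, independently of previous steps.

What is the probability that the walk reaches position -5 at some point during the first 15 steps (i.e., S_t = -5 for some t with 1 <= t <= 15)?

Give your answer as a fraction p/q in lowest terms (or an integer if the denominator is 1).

Count via complement. Let g(t,s) = #length-t paths at position s with S_1..S_t all ≠ -5.
g(t,s) = g(t-1,s-1) + g(t-1,s+1) for s ≠ -5; g(t,-5) = 0.
t=0: g(0,0)=1
t=1: g(1,-1)=1 g(1,1)=1
t=2: g(2,-2)=1 g(2,0)=2 g(2,2)=1
t=3: g(3,-3)=1 g(3,-1)=3 g(3,1)=3 g(3,3)=1
t=4: g(4,-4)=1 g(4,-2)=4 g(4,0)=6 g(4,2)=4 g(4,4)=1
t=5: g(5,-3)=5 g(5,-1)=10 g(5,1)=10 g(5,3)=5 g(5,5)=1
t=6: g(6,-4)=5 g(6,-2)=15 g(6,0)=20 g(6,2)=15 g(6,4)=6 g(6,6)=1
t=7: g(7,-3)=20 g(7,-1)=35 g(7,1)=35 g(7,3)=21 g(7,5)=7 g(7,7)=1
t=8: g(8,-4)=20 g(8,-2)=55 g(8,0)=70 g(8,2)=56 g(8,4)=28 g(8,6)=8 g(8,8)=1
t=9: g(9,-3)=75 g(9,-1)=125 g(9,1)=126 g(9,3)=84 g(9,5)=36 g(9,7)=9 g(9,9)=1
t=10: g(10,-4)=75 g(10,-2)=200 g(10,0)=251 g(10,2)=210 g(10,4)=120 g(10,6)=45 g(10,8)=10 g(10,10)=1
t=11: g(11,-3)=275 g(11,-1)=451 g(11,1)=461 g(11,3)=330 g(11,5)=165 g(11,7)=55 g(11,9)=11 g(11,11)=1
t=12: g(12,-4)=275 g(12,-2)=726 g(12,0)=912 g(12,2)=791 g(12,4)=495 g(12,6)=220 g(12,8)=66 g(12,10)=12 g(12,12)=1
t=13: g(13,-3)=1001 g(13,-1)=1638 g(13,1)=1703 g(13,3)=1286 g(13,5)=715 g(13,7)=286 g(13,9)=78 g(13,11)=13 g(13,13)=1
t=14: g(14,-4)=1001 g(14,-2)=2639 g(14,0)=3341 g(14,2)=2989 g(14,4)=2001 g(14,6)=1001 g(14,8)=364 g(14,10)=91 g(14,12)=14 g(14,14)=1
t=15: g(15,-3)=3640 g(15,-1)=5980 g(15,1)=6330 g(15,3)=4990 g(15,5)=3002 g(15,7)=1365 g(15,9)=455 g(15,11)=105 g(15,13)=15 g(15,15)=1
Paths never hitting -5: Σ_s g(15,s) = 25883
Paths hitting -5: 2^15 - 25883 = 6885
P = 6885/32768 = 6885/32768

Answer: 6885/32768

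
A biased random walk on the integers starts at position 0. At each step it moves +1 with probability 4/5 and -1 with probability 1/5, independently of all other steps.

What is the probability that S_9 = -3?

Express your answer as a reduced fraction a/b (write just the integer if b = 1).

Answer: 5376/1953125

Derivation:
To reach position -3 after 9 steps: need 3 steps of +1 and 6 steps of -1.
Number of such sequences: C(9,3) = 84
Each has probability (4/5)^3 · (1/5)^6 = 64/1953125
P = 84 · 64/1953125 = 5376/1953125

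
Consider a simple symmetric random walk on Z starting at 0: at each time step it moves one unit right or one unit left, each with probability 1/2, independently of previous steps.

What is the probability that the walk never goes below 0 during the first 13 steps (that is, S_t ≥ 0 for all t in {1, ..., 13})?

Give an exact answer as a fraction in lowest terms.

Let f(t,s) = #length-t paths at position s with S_1..S_t all ≥ 0.
f(t,s) = f(t-1,s-1) + f(t-1,s+1) for s ≥ 0; f(t,s) = 0 for s < 0.
t=0: f(0,0)=1
t=1: f(1,1)=1
t=2: f(2,0)=1 f(2,2)=1
t=3: f(3,1)=2 f(3,3)=1
t=4: f(4,0)=2 f(4,2)=3 f(4,4)=1
t=5: f(5,1)=5 f(5,3)=4 f(5,5)=1
t=6: f(6,0)=5 f(6,2)=9 f(6,4)=5 f(6,6)=1
t=7: f(7,1)=14 f(7,3)=14 f(7,5)=6 f(7,7)=1
t=8: f(8,0)=14 f(8,2)=28 f(8,4)=20 f(8,6)=7 f(8,8)=1
t=9: f(9,1)=42 f(9,3)=48 f(9,5)=27 f(9,7)=8 f(9,9)=1
t=10: f(10,0)=42 f(10,2)=90 f(10,4)=75 f(10,6)=35 f(10,8)=9 f(10,10)=1
t=11: f(11,1)=132 f(11,3)=165 f(11,5)=110 f(11,7)=44 f(11,9)=10 f(11,11)=1
t=12: f(12,0)=132 f(12,2)=297 f(12,4)=275 f(12,6)=154 f(12,8)=54 f(12,10)=11 f(12,12)=1
t=13: f(13,1)=429 f(13,3)=572 f(13,5)=429 f(13,7)=208 f(13,9)=65 f(13,11)=12 f(13,13)=1
Σ_s f(13,s) = 1716
P = 1716/8192 = 429/2048

Answer: 429/2048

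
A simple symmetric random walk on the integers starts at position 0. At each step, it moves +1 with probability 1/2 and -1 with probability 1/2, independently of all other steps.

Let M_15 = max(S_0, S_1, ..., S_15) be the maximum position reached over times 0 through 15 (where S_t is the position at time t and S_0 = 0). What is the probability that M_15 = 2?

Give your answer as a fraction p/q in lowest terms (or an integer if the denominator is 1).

Let M_15 = max(S_0,...,S_15). Use the reflection principle: for j ≥ 1, #{paths with M_15 ≥ j} = #{S_15 ≥ j} + #{S_15 ≥ j+1}.
By reflection, #{M_15 ≥ 2} = #{S_15 ≥ 2} + #{S_15 ≥ 3} = 9949 + 9949 = 19898.
#{M_15 ≥ 3} = #{S_15 ≥ 3} + #{S_15 ≥ 4} = 9949 + 4944 = 14893.
#{M_15 = 2} = 19898 - 14893 = 5005.
P(M_15 = 2) = 5005/32768 = 5005/32768

Answer: 5005/32768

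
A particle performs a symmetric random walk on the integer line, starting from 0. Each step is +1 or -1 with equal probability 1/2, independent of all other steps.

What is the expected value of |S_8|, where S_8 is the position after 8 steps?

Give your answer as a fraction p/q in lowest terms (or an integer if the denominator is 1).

Answer: 35/16

Derivation:
S_8 takes values m ≡ 0 (mod 2) with |m| ≤ 8; P(S_8=m) = C(8,(8+m)/2)/2^8.
Total paths: 2^8 = 256
Distribution: P(S=-8)=1/256, P(S=-6)=8/256, P(S=-4)=28/256, P(S=-2)=56/256, P(S=0)=70/256, P(S=2)=56/256, P(S=4)=28/256, P(S=6)=8/256, P(S=8)=1/256
E[|S_8|] = Σ_m |m|·P(S_8=m) = 560/256 = 35/16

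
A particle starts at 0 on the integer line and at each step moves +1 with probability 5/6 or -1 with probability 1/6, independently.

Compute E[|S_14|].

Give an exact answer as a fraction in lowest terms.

S_14 takes values m ≡ 0 (mod 2) with |m| ≤ 14; P(S_14=m) = C(14,(14+m)/2) · (5/6)^((14+m)/2) · (1/6)^((14-m)/2).
Distribution: P(S=-14)=1/78364164096, P(S=-12)=35/39182082048, P(S=-10)=2275/78364164096, P(S=-8)=11375/19591041024, P(S=-6)=625625/78364164096, P(S=-4)=3128125/39182082048, P(S=-2)=15640625/26121388032, P(S=0)=11171875/3265173504, P(S=2)=391015625/26121388032, P(S=4)=1955078125/39182082048, P(S=6)=9775390625/78364164096, P(S=8)=4443359375/19591041024, P(S=10)=22216796875/78364164096, P(S=12)=8544921875/39182082048, P(S=14)=6103515625/78364164096
E[|S_14|] = Σ_m |m|·P(S_14=m) = 15242601773/1632586752

Answer: 15242601773/1632586752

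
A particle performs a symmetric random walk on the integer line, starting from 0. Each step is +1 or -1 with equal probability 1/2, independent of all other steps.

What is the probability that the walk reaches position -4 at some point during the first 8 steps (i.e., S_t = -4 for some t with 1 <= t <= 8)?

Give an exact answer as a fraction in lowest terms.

Count via complement. Let g(t,s) = #length-t paths at position s with S_1..S_t all ≠ -4.
g(t,s) = g(t-1,s-1) + g(t-1,s+1) for s ≠ -4; g(t,-4) = 0.
t=0: g(0,0)=1
t=1: g(1,-1)=1 g(1,1)=1
t=2: g(2,-2)=1 g(2,0)=2 g(2,2)=1
t=3: g(3,-3)=1 g(3,-1)=3 g(3,1)=3 g(3,3)=1
t=4: g(4,-2)=4 g(4,0)=6 g(4,2)=4 g(4,4)=1
t=5: g(5,-3)=4 g(5,-1)=10 g(5,1)=10 g(5,3)=5 g(5,5)=1
t=6: g(6,-2)=14 g(6,0)=20 g(6,2)=15 g(6,4)=6 g(6,6)=1
t=7: g(7,-3)=14 g(7,-1)=34 g(7,1)=35 g(7,3)=21 g(7,5)=7 g(7,7)=1
t=8: g(8,-2)=48 g(8,0)=69 g(8,2)=56 g(8,4)=28 g(8,6)=8 g(8,8)=1
Paths never hitting -4: Σ_s g(8,s) = 210
Paths hitting -4: 2^8 - 210 = 46
P = 46/256 = 23/128

Answer: 23/128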